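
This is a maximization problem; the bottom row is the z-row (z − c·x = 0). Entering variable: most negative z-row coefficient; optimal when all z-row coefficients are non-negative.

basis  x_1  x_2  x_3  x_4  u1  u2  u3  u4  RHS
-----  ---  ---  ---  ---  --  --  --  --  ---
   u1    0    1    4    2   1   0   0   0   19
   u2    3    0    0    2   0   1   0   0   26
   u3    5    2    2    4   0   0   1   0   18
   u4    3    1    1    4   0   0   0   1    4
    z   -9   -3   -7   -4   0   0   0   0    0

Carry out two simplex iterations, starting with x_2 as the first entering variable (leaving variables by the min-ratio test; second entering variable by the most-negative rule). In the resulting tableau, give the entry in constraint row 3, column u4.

Ratio test on column x_2 — row 1: 19/1 = 19; row 2: entry 0 ≤ 0; row 3: 18/2 = 9; row 4: 4/1 = 4. Minimum is 4 at row 4 (u4 leaves); pivot element 1.
Divide row 4 by 1; eliminate column x_2 from the other rows.
Second iteration: most negative z-row entry is -4 in column x_3, so x_3 enters.
Ratio test on column x_3 — row 1: 15/3 = 5; row 2: entry 0 ≤ 0; row 3: entry 0 ≤ 0; row 4: 4/1 = 4. Minimum is 4 at row 4 (x_2 leaves); pivot element 1.
Divide row 4 by 1; eliminate column x_3 from the other rows.
After both pivots, the entry at constraint row 3, column u4 is -2.

-2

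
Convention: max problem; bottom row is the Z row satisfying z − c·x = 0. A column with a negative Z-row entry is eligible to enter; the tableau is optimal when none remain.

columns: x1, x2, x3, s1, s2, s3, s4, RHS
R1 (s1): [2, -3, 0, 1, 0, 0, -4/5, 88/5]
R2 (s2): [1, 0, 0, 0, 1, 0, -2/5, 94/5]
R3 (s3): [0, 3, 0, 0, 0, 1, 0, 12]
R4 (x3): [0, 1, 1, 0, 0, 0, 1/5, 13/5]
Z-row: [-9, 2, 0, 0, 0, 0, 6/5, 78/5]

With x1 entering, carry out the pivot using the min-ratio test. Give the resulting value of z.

474/5

Ratio test on column x1 — row 1: (88/5)/2 = 44/5; row 2: (94/5)/1 = 94/5; row 3: entry 0 ≤ 0; row 4: entry 0 ≤ 0. Minimum is 44/5 at row 1 (s1 leaves); pivot element 2.
Pivot on row 1; the Z-row RHS becomes 78/5 − (-9)·(44/5) = 474/5.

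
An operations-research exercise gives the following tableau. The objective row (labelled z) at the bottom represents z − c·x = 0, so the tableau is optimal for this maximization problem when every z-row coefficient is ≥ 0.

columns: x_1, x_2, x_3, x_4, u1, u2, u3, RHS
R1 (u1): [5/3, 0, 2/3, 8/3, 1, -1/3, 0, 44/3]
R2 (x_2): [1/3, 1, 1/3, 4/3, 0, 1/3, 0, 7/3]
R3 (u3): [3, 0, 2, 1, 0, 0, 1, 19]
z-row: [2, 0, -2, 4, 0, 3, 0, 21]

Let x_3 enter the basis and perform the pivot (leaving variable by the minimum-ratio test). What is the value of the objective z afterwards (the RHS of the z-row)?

35

Ratio test on column x_3 — row 1: (44/3)/(2/3) = 22; row 2: (7/3)/(1/3) = 7; row 3: 19/2 = 19/2. Minimum is 7 at row 2 (x_2 leaves); pivot element 1/3.
Pivot on row 2; the z-row RHS becomes 21 − (-2)·7 = 35.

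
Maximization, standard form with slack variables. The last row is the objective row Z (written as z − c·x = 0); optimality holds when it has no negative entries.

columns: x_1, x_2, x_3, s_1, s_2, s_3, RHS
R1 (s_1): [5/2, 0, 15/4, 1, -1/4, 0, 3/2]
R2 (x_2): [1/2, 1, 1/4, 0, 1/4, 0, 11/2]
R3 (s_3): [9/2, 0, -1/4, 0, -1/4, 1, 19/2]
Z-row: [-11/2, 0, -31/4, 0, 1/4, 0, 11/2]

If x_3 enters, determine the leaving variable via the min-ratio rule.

Column x_3 entries and ratios — s_1: (3/2)/(15/4) = 2/5; x_2: (11/2)/(1/4) = 22; s_3: -1/4 ≤ 0, skip.
Smallest ratio is 2/5 in the row of s_1, so s_1 leaves.

s_1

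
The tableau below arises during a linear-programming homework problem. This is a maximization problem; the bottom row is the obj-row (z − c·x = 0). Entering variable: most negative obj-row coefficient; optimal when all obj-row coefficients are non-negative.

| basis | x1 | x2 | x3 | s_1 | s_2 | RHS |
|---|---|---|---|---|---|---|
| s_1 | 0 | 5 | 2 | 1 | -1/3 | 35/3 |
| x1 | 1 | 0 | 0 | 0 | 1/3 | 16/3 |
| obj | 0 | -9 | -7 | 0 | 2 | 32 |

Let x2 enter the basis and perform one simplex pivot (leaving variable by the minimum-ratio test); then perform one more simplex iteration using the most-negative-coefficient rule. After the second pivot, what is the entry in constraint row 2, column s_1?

Ratio test on column x2 — row 1: (35/3)/5 = 7/3; row 2: entry 0 ≤ 0. Minimum is 7/3 at row 1 (s_1 leaves); pivot element 5.
Divide row 1 by 5; eliminate column x2 from the other rows.
Second iteration: most negative obj-row entry is -17/5 in column x3, so x3 enters.
Ratio test on column x3 — row 1: (7/3)/(2/5) = 35/6; row 2: entry 0 ≤ 0. Minimum is 35/6 at row 1 (x2 leaves); pivot element 2/5.
Divide row 1 by 2/5; eliminate column x3 from the other rows.
After both pivots, the entry at constraint row 2, column s_1 is 0.

0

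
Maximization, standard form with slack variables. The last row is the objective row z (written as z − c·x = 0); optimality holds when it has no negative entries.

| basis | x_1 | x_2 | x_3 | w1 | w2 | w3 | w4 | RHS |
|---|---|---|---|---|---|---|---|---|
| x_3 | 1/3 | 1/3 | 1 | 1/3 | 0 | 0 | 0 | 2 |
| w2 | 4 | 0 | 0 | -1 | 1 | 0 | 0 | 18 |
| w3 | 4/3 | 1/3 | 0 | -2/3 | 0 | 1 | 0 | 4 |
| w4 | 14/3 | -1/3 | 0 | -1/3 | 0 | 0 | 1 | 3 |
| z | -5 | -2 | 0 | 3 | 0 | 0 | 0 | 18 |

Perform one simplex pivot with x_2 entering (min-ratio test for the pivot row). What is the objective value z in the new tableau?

30

Ratio test on column x_2 — row 1: 2/(1/3) = 6; row 2: entry 0 ≤ 0; row 3: 4/(1/3) = 12; row 4: entry -1/3 ≤ 0. Minimum is 6 at row 1 (x_3 leaves); pivot element 1/3.
Pivot on row 1; the z-row RHS becomes 18 − (-2)·6 = 30.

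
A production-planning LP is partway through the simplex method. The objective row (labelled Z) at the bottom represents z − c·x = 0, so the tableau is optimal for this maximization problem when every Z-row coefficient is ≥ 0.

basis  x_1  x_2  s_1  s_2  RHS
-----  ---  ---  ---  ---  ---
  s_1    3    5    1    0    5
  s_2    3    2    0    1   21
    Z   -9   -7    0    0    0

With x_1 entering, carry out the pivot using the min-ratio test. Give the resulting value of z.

15

Ratio test on column x_1 — row 1: 5/3 = 5/3; row 2: 21/3 = 7. Minimum is 5/3 at row 1 (s_1 leaves); pivot element 3.
Pivot on row 1; the Z-row RHS becomes 0 − (-9)·(5/3) = 15.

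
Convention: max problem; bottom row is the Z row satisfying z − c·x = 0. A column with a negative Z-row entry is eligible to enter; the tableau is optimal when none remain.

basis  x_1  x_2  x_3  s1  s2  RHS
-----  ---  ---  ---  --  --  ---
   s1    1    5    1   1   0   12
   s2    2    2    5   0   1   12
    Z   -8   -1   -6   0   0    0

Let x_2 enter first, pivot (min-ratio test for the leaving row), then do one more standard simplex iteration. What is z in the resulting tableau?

75/2

Ratio test on column x_2 — row 1: 12/5 = 12/5; row 2: 12/2 = 6. Minimum is 12/5 at row 1 (s1 leaves); pivot element 5.
Pivot on row 1; the Z-row RHS becomes 0 − (-1)·(12/5) = 12/5.
Next entering variable (most negative Z-row entry -39/5): x_1.
Ratio test on column x_1 — row 1: (12/5)/(1/5) = 12; row 2: (36/5)/(8/5) = 9/2. Minimum is 9/2 at row 2 (s2 leaves); pivot element 8/5.
After the second pivot the Z-row RHS is 12/5 − (-39/5)·(9/2) = 75/2.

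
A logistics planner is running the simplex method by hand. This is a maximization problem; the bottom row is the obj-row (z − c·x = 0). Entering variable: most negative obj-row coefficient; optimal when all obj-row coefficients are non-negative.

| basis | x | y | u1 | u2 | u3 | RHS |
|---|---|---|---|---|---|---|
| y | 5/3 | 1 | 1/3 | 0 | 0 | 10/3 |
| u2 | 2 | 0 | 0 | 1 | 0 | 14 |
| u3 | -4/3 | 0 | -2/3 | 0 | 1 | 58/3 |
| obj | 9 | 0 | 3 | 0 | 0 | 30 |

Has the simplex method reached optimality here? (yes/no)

yes

Every obj-row coefficient is ≥ 0, so the tableau is optimal.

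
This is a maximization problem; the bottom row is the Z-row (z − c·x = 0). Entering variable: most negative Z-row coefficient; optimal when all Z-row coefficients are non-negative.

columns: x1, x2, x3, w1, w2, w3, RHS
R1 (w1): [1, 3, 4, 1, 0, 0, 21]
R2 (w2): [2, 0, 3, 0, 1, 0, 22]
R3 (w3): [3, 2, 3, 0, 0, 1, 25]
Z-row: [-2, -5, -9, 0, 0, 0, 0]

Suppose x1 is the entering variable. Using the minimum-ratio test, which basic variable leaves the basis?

w3

Column x1 entries and ratios — w1: 21/1 = 21; w2: 22/2 = 11; w3: 25/3 = 25/3.
Smallest ratio is 25/3 in the row of w3, so w3 leaves.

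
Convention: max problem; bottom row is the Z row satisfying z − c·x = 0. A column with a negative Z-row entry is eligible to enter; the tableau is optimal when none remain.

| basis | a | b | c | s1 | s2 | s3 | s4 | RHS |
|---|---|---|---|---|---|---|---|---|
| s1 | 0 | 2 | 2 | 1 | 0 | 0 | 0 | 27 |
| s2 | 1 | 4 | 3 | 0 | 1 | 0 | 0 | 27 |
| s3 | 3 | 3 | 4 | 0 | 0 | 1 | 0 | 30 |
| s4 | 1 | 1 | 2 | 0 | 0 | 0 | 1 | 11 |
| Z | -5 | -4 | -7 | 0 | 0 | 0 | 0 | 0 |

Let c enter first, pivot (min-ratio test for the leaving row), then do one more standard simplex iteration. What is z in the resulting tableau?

Ratio test on column c — row 1: 27/2 = 27/2; row 2: 27/3 = 9; row 3: 30/4 = 15/2; row 4: 11/2 = 11/2. Minimum is 11/2 at row 4 (s4 leaves); pivot element 2.
Pivot on row 4; the Z-row RHS becomes 0 − (-7)·(11/2) = 77/2.
Next entering variable (most negative Z-row entry -3/2): a.
Ratio test on column a — row 1: entry -1 ≤ 0; row 2: entry -1/2 ≤ 0; row 3: 8/1 = 8; row 4: (11/2)/(1/2) = 11. Minimum is 8 at row 3 (s3 leaves); pivot element 1.
After the second pivot the Z-row RHS is 77/2 − (-3/2)·8 = 101/2.

101/2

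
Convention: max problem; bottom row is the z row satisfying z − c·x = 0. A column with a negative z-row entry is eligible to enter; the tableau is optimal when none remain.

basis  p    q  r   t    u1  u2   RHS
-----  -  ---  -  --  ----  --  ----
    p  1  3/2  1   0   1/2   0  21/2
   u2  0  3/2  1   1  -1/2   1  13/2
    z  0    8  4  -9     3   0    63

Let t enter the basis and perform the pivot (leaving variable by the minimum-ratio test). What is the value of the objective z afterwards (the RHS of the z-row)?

Ratio test on column t — row 1: entry 0 ≤ 0; row 2: (13/2)/1 = 13/2. Minimum is 13/2 at row 2 (u2 leaves); pivot element 1.
Pivot on row 2; the z-row RHS becomes 63 − (-9)·(13/2) = 243/2.

243/2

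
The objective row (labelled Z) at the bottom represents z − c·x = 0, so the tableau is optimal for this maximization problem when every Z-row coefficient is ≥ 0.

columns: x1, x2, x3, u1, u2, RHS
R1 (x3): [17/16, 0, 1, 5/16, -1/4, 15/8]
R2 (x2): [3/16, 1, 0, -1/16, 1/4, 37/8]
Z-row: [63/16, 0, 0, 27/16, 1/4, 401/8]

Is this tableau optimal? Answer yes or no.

Every Z-row coefficient is ≥ 0, so the tableau is optimal.

yes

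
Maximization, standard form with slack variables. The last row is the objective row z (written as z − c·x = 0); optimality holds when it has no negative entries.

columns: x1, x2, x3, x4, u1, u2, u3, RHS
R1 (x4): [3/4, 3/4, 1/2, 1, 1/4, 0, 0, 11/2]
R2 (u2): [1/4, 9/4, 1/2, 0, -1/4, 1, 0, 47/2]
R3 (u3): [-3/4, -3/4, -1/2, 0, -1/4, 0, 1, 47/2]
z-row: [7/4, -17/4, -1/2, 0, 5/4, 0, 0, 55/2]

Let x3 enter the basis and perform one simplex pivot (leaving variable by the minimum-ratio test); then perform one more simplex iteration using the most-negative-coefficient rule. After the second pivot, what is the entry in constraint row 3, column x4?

Ratio test on column x3 — row 1: (11/2)/(1/2) = 11; row 2: (47/2)/(1/2) = 47; row 3: entry -1/2 ≤ 0. Minimum is 11 at row 1 (x4 leaves); pivot element 1/2.
Divide row 1 by 1/2; eliminate column x3 from the other rows.
Second iteration: most negative z-row entry is -7/2 in column x2, so x2 enters.
Ratio test on column x2 — row 1: 11/(3/2) = 22/3; row 2: 18/(3/2) = 12; row 3: entry 0 ≤ 0. Minimum is 22/3 at row 1 (x3 leaves); pivot element 3/2.
Divide row 1 by 3/2; eliminate column x2 from the other rows.
After both pivots, the entry at constraint row 3, column x4 is 1.

1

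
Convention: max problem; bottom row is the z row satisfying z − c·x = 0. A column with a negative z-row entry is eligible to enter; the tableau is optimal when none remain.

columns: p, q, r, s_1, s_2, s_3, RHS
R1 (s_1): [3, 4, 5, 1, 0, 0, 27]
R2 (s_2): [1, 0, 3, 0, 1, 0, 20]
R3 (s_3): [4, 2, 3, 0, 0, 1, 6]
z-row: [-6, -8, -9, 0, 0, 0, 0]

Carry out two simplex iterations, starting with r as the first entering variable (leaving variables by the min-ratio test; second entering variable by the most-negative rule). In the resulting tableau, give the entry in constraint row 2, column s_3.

0

Ratio test on column r — row 1: 27/5 = 27/5; row 2: 20/3 = 20/3; row 3: 6/3 = 2. Minimum is 2 at row 3 (s_3 leaves); pivot element 3.
Divide row 3 by 3; eliminate column r from the other rows.
Second iteration: most negative z-row entry is -2 in column q, so q enters.
Ratio test on column q — row 1: 17/(2/3) = 51/2; row 2: entry -2 ≤ 0; row 3: 2/(2/3) = 3. Minimum is 3 at row 3 (r leaves); pivot element 2/3.
Divide row 3 by 2/3; eliminate column q from the other rows.
After both pivots, the entry at constraint row 2, column s_3 is 0.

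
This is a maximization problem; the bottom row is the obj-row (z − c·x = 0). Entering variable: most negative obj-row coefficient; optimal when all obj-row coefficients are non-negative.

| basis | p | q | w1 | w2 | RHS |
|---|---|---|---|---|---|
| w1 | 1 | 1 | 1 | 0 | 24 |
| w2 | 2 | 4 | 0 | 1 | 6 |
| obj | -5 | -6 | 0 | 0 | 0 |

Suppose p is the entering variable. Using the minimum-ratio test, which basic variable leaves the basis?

Column p entries and ratios — w1: 24/1 = 24; w2: 6/2 = 3.
Smallest ratio is 3 in the row of w2, so w2 leaves.

w2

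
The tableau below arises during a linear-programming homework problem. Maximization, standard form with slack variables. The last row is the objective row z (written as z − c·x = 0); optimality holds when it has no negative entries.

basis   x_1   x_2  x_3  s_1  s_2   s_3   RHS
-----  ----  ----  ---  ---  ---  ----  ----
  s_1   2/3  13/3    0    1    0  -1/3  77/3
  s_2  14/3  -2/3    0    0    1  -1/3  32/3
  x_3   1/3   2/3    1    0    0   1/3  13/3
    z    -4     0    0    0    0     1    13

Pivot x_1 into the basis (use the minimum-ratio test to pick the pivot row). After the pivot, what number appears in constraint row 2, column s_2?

Ratio test on column x_1 — row 1: (77/3)/(2/3) = 77/2; row 2: (32/3)/(14/3) = 16/7; row 3: (13/3)/(1/3) = 13. Minimum is 16/7 at row 2 (s_2 leaves); pivot element 14/3.
Divide row 2 by 14/3; eliminate column x_1 from the other rows.
In the new row 2, the s_2 entry is the old entry divided by the pivot: 1/(14/3) = 3/14.

3/14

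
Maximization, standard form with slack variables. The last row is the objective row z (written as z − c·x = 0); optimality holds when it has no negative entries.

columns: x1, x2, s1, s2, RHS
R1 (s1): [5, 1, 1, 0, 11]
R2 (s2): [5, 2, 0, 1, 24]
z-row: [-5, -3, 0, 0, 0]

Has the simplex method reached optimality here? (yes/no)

The z-row has a negative entry -5 in column x1, so it is not optimal.

no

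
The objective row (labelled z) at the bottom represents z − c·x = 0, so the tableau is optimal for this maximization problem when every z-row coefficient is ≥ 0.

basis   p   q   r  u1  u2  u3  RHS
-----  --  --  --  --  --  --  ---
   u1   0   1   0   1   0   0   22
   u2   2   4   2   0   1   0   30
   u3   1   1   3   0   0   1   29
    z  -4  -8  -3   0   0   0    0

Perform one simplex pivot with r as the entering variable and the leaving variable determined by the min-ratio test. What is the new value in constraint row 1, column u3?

Ratio test on column r — row 1: entry 0 ≤ 0; row 2: 30/2 = 15; row 3: 29/3 = 29/3. Minimum is 29/3 at row 3 (u3 leaves); pivot element 3.
Divide row 3 by 3; eliminate column r from the other rows.
Row 1 update in column u3: 0 − 0·(1/3) = 0.

0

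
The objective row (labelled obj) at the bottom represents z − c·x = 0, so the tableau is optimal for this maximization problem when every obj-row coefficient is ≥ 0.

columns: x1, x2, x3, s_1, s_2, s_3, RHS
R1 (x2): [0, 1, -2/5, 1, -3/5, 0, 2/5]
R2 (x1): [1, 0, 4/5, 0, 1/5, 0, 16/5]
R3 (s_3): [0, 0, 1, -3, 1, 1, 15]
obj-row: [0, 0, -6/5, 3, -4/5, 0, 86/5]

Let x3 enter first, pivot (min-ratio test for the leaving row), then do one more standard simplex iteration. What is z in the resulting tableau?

Ratio test on column x3 — row 1: entry -2/5 ≤ 0; row 2: (16/5)/(4/5) = 4; row 3: 15/1 = 15. Minimum is 4 at row 2 (x1 leaves); pivot element 4/5.
Pivot on row 2; the obj-row RHS becomes 86/5 − (-6/5)·4 = 22.
Next entering variable (most negative obj-row entry -1/2): s_2.
Ratio test on column s_2 — row 1: entry -1/2 ≤ 0; row 2: 4/(1/4) = 16; row 3: 11/(3/4) = 44/3. Minimum is 44/3 at row 3 (s_3 leaves); pivot element 3/4.
After the second pivot the obj-row RHS is 22 − (-1/2)·(44/3) = 88/3.

88/3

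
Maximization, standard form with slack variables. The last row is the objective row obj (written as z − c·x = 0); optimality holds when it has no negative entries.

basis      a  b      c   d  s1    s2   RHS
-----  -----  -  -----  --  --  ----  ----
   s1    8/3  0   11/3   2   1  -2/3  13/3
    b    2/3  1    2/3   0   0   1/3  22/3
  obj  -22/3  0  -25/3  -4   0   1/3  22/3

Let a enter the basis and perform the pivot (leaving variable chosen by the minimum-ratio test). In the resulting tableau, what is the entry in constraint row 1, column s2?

-1/4

Ratio test on column a — row 1: (13/3)/(8/3) = 13/8; row 2: (22/3)/(2/3) = 11. Minimum is 13/8 at row 1 (s1 leaves); pivot element 8/3.
Divide row 1 by 8/3; eliminate column a from the other rows.
In the new row 1, the s2 entry is the old entry divided by the pivot: (-2/3)/(8/3) = -1/4.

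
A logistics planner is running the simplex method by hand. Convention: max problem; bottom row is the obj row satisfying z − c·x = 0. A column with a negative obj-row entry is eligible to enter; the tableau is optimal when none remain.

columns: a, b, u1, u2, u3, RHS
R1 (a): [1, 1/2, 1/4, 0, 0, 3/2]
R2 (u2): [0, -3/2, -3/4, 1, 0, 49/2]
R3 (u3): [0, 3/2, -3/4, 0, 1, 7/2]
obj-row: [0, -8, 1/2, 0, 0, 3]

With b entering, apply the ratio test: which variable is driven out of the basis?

u3

Column b entries and ratios — a: (3/2)/(1/2) = 3; u2: -3/2 ≤ 0, skip; u3: (7/2)/(3/2) = 7/3.
Smallest ratio is 7/3 in the row of u3, so u3 leaves.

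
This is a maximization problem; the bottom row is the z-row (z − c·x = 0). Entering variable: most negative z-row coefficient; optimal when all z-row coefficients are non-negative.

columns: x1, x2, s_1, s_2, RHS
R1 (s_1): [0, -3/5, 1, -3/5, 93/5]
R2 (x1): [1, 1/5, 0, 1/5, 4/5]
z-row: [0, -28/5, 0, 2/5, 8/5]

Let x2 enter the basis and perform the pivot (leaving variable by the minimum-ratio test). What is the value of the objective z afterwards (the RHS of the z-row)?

Ratio test on column x2 — row 1: entry -3/5 ≤ 0; row 2: (4/5)/(1/5) = 4. Minimum is 4 at row 2 (x1 leaves); pivot element 1/5.
Pivot on row 2; the z-row RHS becomes 8/5 − (-28/5)·4 = 24.

24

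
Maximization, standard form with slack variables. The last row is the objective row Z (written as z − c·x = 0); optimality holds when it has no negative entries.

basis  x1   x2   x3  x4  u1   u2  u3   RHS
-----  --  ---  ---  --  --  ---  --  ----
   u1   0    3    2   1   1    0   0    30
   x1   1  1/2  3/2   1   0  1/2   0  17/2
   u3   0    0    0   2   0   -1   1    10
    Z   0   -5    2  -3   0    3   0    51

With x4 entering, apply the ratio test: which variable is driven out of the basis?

u3

Column x4 entries and ratios — u1: 30/1 = 30; x1: (17/2)/1 = 17/2; u3: 10/2 = 5.
Smallest ratio is 5 in the row of u3, so u3 leaves.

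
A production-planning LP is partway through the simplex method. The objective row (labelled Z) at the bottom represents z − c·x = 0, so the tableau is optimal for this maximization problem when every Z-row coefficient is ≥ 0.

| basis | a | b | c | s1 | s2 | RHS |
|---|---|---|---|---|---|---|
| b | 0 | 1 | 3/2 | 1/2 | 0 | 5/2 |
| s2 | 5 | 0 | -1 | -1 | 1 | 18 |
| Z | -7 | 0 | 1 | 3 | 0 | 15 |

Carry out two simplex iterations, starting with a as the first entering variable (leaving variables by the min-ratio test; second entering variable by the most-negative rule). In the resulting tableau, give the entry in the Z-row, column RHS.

613/15

Ratio test on column a — row 1: entry 0 ≤ 0; row 2: 18/5 = 18/5. Minimum is 18/5 at row 2 (s2 leaves); pivot element 5.
Divide row 2 by 5; eliminate column a from the other rows.
Second iteration: most negative Z-row entry is -2/5 in column c, so c enters.
Ratio test on column c — row 1: (5/2)/(3/2) = 5/3; row 2: entry -1/5 ≤ 0. Minimum is 5/3 at row 1 (b leaves); pivot element 3/2.
Divide row 1 by 3/2; eliminate column c from the other rows.
After both pivots, the entry at the Z-row, column RHS is 613/15.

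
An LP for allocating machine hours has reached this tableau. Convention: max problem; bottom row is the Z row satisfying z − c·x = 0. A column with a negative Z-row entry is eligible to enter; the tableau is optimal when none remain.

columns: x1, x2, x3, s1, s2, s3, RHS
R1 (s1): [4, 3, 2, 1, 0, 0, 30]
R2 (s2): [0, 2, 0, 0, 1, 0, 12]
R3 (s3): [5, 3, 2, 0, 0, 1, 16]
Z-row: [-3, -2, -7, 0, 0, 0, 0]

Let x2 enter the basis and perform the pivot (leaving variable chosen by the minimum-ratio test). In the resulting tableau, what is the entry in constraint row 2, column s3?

-2/3

Ratio test on column x2 — row 1: 30/3 = 10; row 2: 12/2 = 6; row 3: 16/3 = 16/3. Minimum is 16/3 at row 3 (s3 leaves); pivot element 3.
Divide row 3 by 3; eliminate column x2 from the other rows.
Row 2 update in column s3: 0 − 2·(1/3) = -2/3.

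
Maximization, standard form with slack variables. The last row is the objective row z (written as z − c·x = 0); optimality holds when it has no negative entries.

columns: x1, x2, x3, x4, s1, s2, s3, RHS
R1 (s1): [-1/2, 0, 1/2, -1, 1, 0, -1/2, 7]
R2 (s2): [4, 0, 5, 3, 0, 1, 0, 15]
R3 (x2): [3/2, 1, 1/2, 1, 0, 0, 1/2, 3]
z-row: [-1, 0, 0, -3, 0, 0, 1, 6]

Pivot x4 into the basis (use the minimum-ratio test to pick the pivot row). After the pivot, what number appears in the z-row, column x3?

3/2

Ratio test on column x4 — row 1: entry -1 ≤ 0; row 2: 15/3 = 5; row 3: 3/1 = 3. Minimum is 3 at row 3 (x2 leaves); pivot element 1.
Divide row 3 by 1; eliminate column x4 from the other rows.
z-row update in column x3: 0 − (-3)·(1/2) = 3/2.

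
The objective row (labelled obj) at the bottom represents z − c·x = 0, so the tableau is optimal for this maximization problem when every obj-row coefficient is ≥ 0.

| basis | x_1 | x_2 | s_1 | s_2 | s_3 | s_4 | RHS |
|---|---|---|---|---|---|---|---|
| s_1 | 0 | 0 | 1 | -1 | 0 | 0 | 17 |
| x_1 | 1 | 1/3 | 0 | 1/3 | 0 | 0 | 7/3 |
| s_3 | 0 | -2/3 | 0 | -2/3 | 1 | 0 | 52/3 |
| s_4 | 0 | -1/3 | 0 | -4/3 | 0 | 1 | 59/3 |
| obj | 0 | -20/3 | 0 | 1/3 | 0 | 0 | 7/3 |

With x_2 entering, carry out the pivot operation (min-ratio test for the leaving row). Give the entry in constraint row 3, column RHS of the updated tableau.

22

Ratio test on column x_2 — row 1: entry 0 ≤ 0; row 2: (7/3)/(1/3) = 7; row 3: entry -2/3 ≤ 0; row 4: entry -1/3 ≤ 0. Minimum is 7 at row 2 (x_1 leaves); pivot element 1/3.
Divide row 2 by 1/3; eliminate column x_2 from the other rows.
Row 3 update in column RHS: 52/3 − (-2/3)·7 = 22.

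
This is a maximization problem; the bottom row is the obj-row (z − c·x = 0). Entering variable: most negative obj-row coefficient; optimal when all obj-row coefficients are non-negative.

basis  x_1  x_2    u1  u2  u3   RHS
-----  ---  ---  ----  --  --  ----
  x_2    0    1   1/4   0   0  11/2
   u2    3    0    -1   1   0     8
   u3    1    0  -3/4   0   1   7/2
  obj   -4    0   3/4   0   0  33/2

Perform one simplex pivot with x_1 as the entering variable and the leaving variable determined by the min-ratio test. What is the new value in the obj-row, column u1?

-7/12

Ratio test on column x_1 — row 1: entry 0 ≤ 0; row 2: 8/3 = 8/3; row 3: (7/2)/1 = 7/2. Minimum is 8/3 at row 2 (u2 leaves); pivot element 3.
Divide row 2 by 3; eliminate column x_1 from the other rows.
obj-row update in column u1: 3/4 − (-4)·(-1/3) = -7/12.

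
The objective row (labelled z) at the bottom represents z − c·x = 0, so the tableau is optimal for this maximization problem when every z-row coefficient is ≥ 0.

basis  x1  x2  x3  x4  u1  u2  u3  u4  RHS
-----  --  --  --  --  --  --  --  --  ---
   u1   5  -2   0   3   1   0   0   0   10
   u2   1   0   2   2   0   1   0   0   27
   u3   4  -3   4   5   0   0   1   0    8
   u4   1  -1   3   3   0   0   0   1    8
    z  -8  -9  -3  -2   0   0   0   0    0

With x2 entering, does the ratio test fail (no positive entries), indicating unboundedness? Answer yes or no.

Every constraint-row entry in column x2 is ≤ 0, so increasing x2 is unbounded.

yes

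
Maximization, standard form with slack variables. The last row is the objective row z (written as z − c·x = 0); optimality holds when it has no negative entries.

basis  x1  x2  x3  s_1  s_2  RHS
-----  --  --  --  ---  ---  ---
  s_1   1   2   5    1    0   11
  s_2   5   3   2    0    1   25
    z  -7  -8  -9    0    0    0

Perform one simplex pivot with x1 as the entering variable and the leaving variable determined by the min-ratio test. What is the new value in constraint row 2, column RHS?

Ratio test on column x1 — row 1: 11/1 = 11; row 2: 25/5 = 5. Minimum is 5 at row 2 (s_2 leaves); pivot element 5.
Divide row 2 by 5; eliminate column x1 from the other rows.
In the new row 2, the RHS entry is the old entry divided by the pivot: 25/5 = 5.

5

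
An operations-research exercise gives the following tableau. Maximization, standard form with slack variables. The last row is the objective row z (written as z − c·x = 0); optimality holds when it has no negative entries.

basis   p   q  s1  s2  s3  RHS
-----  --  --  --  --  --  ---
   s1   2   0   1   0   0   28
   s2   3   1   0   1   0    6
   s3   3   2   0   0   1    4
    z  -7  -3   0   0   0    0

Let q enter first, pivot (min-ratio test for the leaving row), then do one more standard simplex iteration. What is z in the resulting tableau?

Ratio test on column q — row 1: entry 0 ≤ 0; row 2: 6/1 = 6; row 3: 4/2 = 2. Minimum is 2 at row 3 (s3 leaves); pivot element 2.
Pivot on row 3; the z-row RHS becomes 0 − (-3)·2 = 6.
Next entering variable (most negative z-row entry -5/2): p.
Ratio test on column p — row 1: 28/2 = 14; row 2: 4/(3/2) = 8/3; row 3: 2/(3/2) = 4/3. Minimum is 4/3 at row 3 (q leaves); pivot element 3/2.
After the second pivot the z-row RHS is 6 − (-5/2)·(4/3) = 28/3.

28/3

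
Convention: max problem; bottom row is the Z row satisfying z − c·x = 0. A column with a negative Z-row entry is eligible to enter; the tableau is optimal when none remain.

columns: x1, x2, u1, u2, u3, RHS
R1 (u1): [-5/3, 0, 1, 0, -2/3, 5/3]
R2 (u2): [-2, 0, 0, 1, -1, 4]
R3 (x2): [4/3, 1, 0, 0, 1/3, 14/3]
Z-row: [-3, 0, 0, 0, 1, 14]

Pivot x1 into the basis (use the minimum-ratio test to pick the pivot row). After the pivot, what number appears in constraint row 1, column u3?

-1/4

Ratio test on column x1 — row 1: entry -5/3 ≤ 0; row 2: entry -2 ≤ 0; row 3: (14/3)/(4/3) = 7/2. Minimum is 7/2 at row 3 (x2 leaves); pivot element 4/3.
Divide row 3 by 4/3; eliminate column x1 from the other rows.
Row 1 update in column u3: -2/3 − (-5/3)·(1/4) = -1/4.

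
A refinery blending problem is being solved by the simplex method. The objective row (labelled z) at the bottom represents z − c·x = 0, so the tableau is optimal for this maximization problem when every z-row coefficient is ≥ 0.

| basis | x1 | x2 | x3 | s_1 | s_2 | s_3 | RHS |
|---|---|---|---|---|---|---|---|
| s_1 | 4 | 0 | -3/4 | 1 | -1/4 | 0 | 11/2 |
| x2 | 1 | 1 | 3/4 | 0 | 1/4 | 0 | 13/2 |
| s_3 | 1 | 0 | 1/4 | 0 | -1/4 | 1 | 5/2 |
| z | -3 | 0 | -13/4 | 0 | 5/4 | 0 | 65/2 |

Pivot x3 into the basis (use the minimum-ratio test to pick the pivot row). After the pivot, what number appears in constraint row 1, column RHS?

Ratio test on column x3 — row 1: entry -3/4 ≤ 0; row 2: (13/2)/(3/4) = 26/3; row 3: (5/2)/(1/4) = 10. Minimum is 26/3 at row 2 (x2 leaves); pivot element 3/4.
Divide row 2 by 3/4; eliminate column x3 from the other rows.
Row 1 update in column RHS: 11/2 − (-3/4)·(26/3) = 12.

12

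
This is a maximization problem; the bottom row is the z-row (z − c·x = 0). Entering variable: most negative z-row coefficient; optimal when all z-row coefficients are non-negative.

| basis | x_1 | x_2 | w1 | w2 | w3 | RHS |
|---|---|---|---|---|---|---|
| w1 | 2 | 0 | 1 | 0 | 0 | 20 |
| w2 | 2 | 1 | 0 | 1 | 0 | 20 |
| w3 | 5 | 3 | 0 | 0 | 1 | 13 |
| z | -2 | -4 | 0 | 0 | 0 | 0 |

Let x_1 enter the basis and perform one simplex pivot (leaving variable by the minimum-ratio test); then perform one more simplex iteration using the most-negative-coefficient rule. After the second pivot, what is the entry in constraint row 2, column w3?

Ratio test on column x_1 — row 1: 20/2 = 10; row 2: 20/2 = 10; row 3: 13/5 = 13/5. Minimum is 13/5 at row 3 (w3 leaves); pivot element 5.
Divide row 3 by 5; eliminate column x_1 from the other rows.
Second iteration: most negative z-row entry is -14/5 in column x_2, so x_2 enters.
Ratio test on column x_2 — row 1: entry -6/5 ≤ 0; row 2: entry -1/5 ≤ 0; row 3: (13/5)/(3/5) = 13/3. Minimum is 13/3 at row 3 (x_1 leaves); pivot element 3/5.
Divide row 3 by 3/5; eliminate column x_2 from the other rows.
After both pivots, the entry at constraint row 2, column w3 is -1/3.

-1/3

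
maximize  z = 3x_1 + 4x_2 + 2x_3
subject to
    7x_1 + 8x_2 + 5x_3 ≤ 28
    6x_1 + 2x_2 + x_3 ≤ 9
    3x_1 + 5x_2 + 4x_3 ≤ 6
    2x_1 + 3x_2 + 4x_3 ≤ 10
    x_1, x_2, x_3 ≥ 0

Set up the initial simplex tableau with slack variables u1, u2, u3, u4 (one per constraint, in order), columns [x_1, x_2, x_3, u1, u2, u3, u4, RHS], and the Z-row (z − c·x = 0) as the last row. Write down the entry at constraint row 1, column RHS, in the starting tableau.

28

The RHS of constraint 1 is b_1 = 28.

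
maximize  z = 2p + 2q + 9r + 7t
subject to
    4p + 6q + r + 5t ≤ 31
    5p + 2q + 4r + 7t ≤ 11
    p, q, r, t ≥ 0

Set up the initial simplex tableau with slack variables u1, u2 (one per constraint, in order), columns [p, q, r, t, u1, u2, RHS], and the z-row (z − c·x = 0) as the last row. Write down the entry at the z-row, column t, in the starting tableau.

-7

The z-row carries the negated objective coefficients: the t entry is -7.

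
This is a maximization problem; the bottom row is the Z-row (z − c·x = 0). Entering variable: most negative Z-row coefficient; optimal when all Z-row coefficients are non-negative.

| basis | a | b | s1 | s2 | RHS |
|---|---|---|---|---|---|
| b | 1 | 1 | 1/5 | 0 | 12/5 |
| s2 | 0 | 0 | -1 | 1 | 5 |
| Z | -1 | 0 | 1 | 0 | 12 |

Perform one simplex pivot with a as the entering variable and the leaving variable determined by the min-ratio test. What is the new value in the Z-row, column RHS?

Ratio test on column a — row 1: (12/5)/1 = 12/5; row 2: entry 0 ≤ 0. Minimum is 12/5 at row 1 (b leaves); pivot element 1.
Divide row 1 by 1; eliminate column a from the other rows.
Z-row update in column RHS: 12 − (-1)·(12/5) = 72/5.

72/5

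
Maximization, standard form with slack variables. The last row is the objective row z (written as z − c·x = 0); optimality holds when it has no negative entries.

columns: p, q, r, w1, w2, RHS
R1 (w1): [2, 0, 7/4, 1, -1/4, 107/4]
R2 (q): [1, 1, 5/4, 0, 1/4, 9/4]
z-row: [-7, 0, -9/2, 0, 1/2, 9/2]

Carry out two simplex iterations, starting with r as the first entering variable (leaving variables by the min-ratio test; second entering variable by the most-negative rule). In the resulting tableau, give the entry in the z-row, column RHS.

Ratio test on column r — row 1: (107/4)/(7/4) = 107/7; row 2: (9/4)/(5/4) = 9/5. Minimum is 9/5 at row 2 (q leaves); pivot element 5/4.
Divide row 2 by 5/4; eliminate column r from the other rows.
Second iteration: most negative z-row entry is -17/5 in column p, so p enters.
Ratio test on column p — row 1: (118/5)/(3/5) = 118/3; row 2: (9/5)/(4/5) = 9/4. Minimum is 9/4 at row 2 (r leaves); pivot element 4/5.
Divide row 2 by 4/5; eliminate column p from the other rows.
After both pivots, the entry at the z-row, column RHS is 81/4.

81/4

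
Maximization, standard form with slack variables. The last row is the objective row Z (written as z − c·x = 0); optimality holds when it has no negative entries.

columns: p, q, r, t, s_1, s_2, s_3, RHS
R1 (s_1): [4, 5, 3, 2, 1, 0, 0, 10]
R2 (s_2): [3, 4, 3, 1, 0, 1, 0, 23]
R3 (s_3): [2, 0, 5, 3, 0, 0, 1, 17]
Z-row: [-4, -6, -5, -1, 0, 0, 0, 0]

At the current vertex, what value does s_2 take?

23

s_2 is basic (row 2); its value is the RHS of that row, 23.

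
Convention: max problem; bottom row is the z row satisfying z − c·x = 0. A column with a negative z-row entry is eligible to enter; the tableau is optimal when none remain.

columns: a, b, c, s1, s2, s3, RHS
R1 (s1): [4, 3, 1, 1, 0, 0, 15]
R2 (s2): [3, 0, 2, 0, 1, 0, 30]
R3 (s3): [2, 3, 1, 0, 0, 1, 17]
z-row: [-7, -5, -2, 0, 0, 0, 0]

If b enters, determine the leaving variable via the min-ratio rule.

Column b entries and ratios — s1: 15/3 = 5; s2: 0 ≤ 0, skip; s3: 17/3 = 17/3.
Smallest ratio is 5 in the row of s1, so s1 leaves.

s1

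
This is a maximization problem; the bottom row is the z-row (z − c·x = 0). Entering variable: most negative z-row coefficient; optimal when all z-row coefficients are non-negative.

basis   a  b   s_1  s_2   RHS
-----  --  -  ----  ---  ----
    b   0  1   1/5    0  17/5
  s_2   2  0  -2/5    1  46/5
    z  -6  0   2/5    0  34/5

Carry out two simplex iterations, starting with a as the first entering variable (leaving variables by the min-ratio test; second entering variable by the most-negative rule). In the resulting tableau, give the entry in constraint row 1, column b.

5

Ratio test on column a — row 1: entry 0 ≤ 0; row 2: (46/5)/2 = 23/5. Minimum is 23/5 at row 2 (s_2 leaves); pivot element 2.
Divide row 2 by 2; eliminate column a from the other rows.
Second iteration: most negative z-row entry is -4/5 in column s_1, so s_1 enters.
Ratio test on column s_1 — row 1: (17/5)/(1/5) = 17; row 2: entry -1/5 ≤ 0. Minimum is 17 at row 1 (b leaves); pivot element 1/5.
Divide row 1 by 1/5; eliminate column s_1 from the other rows.
After both pivots, the entry at constraint row 1, column b is 5.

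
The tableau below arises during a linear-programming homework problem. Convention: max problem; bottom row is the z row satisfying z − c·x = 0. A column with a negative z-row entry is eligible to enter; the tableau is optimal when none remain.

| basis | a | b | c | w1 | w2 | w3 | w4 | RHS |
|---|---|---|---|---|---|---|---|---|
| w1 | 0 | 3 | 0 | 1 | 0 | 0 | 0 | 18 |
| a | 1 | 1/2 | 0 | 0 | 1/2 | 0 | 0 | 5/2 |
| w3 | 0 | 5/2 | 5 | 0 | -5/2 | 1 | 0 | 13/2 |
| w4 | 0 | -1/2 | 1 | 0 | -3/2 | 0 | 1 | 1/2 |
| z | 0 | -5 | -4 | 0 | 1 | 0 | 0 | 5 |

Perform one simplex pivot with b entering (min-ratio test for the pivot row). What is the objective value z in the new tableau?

Ratio test on column b — row 1: 18/3 = 6; row 2: (5/2)/(1/2) = 5; row 3: (13/2)/(5/2) = 13/5; row 4: entry -1/2 ≤ 0. Minimum is 13/5 at row 3 (w3 leaves); pivot element 5/2.
Pivot on row 3; the z-row RHS becomes 5 − (-5)·(13/5) = 18.

18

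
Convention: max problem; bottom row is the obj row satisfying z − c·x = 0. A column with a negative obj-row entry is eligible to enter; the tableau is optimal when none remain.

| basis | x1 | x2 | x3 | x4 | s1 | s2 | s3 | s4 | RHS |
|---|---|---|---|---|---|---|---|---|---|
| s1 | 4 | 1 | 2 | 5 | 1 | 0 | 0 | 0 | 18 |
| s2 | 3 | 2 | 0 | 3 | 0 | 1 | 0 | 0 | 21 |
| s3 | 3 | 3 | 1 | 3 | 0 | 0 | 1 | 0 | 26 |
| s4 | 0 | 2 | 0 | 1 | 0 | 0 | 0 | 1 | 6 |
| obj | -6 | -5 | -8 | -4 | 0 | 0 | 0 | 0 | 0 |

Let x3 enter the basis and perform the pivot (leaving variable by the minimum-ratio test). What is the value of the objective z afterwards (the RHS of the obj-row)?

Ratio test on column x3 — row 1: 18/2 = 9; row 2: entry 0 ≤ 0; row 3: 26/1 = 26; row 4: entry 0 ≤ 0. Minimum is 9 at row 1 (s1 leaves); pivot element 2.
Pivot on row 1; the obj-row RHS becomes 0 − (-8)·9 = 72.

72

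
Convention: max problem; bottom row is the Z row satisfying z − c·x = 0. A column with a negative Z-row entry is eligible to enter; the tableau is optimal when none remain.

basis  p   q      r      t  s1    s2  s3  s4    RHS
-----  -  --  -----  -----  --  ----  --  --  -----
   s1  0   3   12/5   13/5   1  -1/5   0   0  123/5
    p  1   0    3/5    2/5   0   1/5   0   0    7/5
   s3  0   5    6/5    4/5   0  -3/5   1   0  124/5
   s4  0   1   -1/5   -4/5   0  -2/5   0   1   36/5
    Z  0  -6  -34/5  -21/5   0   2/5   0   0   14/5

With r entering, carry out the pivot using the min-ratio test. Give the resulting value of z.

56/3

Ratio test on column r — row 1: (123/5)/(12/5) = 41/4; row 2: (7/5)/(3/5) = 7/3; row 3: (124/5)/(6/5) = 62/3; row 4: entry -1/5 ≤ 0. Minimum is 7/3 at row 2 (p leaves); pivot element 3/5.
Pivot on row 2; the Z-row RHS becomes 14/5 − (-34/5)·(7/3) = 56/3.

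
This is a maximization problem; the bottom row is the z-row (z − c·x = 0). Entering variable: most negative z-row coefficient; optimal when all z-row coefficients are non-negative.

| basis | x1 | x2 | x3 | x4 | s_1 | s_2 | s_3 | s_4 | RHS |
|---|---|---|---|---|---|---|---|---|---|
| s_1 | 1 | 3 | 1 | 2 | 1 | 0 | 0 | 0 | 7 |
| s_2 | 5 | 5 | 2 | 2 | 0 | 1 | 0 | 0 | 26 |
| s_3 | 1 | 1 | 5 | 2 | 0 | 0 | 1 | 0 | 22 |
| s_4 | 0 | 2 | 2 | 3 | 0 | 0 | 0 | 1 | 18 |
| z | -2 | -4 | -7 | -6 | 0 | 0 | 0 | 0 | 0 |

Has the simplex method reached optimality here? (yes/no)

The z-row has a negative entry -7 in column x3, so it is not optimal.

no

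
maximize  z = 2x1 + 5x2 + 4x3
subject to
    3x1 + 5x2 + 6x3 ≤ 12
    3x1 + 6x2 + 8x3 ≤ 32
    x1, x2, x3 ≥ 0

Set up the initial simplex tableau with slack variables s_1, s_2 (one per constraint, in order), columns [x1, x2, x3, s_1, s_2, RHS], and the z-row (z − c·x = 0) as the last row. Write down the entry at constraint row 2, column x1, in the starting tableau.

3

Constraint 2 has coefficient 3 on x1.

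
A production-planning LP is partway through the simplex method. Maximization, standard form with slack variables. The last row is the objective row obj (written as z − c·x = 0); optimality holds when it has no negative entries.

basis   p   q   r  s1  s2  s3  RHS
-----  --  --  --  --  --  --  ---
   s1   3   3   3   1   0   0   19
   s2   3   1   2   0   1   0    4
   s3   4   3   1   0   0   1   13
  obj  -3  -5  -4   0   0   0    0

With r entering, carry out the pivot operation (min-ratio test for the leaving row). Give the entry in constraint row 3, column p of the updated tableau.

Ratio test on column r — row 1: 19/3 = 19/3; row 2: 4/2 = 2; row 3: 13/1 = 13. Minimum is 2 at row 2 (s2 leaves); pivot element 2.
Divide row 2 by 2; eliminate column r from the other rows.
Row 3 update in column p: 4 − 1·(3/2) = 5/2.

5/2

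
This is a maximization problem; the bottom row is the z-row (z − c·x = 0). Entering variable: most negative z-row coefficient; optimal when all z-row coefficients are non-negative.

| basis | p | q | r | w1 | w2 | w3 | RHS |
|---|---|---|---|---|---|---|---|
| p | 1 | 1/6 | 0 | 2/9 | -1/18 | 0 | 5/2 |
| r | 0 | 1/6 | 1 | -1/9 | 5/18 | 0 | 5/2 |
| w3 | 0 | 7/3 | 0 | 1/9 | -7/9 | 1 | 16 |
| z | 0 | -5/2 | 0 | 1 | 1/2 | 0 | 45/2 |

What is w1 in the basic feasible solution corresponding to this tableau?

w1 is not in the basis, so in the current basic feasible solution w1 = 0.

0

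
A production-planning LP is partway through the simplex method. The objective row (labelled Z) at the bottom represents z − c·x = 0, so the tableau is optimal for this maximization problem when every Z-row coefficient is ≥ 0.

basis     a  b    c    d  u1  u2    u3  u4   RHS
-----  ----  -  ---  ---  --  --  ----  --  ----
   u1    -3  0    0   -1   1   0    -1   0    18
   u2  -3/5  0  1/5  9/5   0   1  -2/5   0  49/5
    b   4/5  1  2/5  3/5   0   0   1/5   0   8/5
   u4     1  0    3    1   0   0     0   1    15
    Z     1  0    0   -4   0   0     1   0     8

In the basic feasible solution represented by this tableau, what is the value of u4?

u4 is basic (row 4); its value is the RHS of that row, 15.

15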